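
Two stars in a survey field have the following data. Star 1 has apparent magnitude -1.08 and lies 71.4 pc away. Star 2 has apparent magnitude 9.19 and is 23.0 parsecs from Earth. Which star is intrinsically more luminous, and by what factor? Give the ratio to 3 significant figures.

Star 1 is more luminous, by a factor of 124000.

Star 1: M = m − 5 log₁₀ d + 5 = -1.08 − 5·1.8537 + 5 = -5.348
Star 2: M = m − 5 log₁₀ d + 5 = 9.19 − 5·1.3617 + 5 = 7.381
ΔM = M_1 − M_2 = -5.348 − (7.381) = -12.730; smaller M is more luminous → Star 1.
L ratio = 10^(0.4 |ΔM|) = 10^5.092 = 123600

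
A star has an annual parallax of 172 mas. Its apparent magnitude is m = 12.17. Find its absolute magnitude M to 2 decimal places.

p = 172 mas = 0.172″ → d = 1/p = 5.814 pc
5 log₁₀(d/10 pc) = 5 log₁₀(5.814) − 5 = -1.178
M = m − 5 log₁₀(d/10) = 12.17 + 1.178 = 13.348

M ≈ 13.35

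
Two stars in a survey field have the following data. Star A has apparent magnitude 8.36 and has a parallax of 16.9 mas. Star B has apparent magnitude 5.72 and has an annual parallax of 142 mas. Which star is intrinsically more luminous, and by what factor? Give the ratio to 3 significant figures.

Star A: p = 16.9 mas = 0.0169″ → d = 1/p = 59.17 pc
Star A: M = m − 5 log₁₀ d + 5 = 8.36 − 5·1.7721 + 5 = 4.499
Star B: p = 142 mas = 0.142″ → d = 1/p = 7.042 pc
Star B: M = m − 5 log₁₀ d + 5 = 5.72 − 5·0.8477 + 5 = 6.481
ΔM = M_A − M_B = 4.499 − (6.481) = -1.982; smaller M is more luminous → Star A.
L ratio = 10^(0.4 |ΔM|) = 10^0.793 = 6.206

Star A is more luminous, by a factor of 6.21.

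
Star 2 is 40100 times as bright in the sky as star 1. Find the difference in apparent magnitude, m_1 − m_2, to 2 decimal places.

m_1 − m_2 ≈ 11.51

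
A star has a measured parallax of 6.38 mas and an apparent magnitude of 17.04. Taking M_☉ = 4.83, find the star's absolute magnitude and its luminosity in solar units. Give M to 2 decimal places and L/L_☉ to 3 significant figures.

d = 1/p = 1000/6.38 mas = 156.7 pc
M = m − 5 log₁₀ d + 5 = 17.04 − 5·2.1952 + 5 = 11.064
M − M_☉ = 11.064 − 4.83 = 6.234
L/L_☉ = 10^(−0.4 × 6.234) = 3.209×10^-3

M ≈ 11.06; L/L_☉ ≈ 3.21×10^-3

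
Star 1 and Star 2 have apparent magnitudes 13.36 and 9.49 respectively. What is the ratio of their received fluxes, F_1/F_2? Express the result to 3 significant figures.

Δm = 13.36 − (9.49) = 3.87
Flux ratio = 10^(−0.4 Δm) = 10^(−0.4 × 3.87) = 10^-1.548 = 0.02831

F_1/F_2 ≈ 0.0283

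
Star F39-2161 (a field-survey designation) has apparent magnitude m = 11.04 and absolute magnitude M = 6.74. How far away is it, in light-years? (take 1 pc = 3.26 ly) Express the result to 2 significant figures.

Distance modulus: m − M = 11.04 − (6.74) = 4.300
m − M = 5 log₁₀ d − 5
log₁₀ d = (m − M)/5 + 1 = 1.8600
d = 10^1.8600 = 72.44 pc
= 236.2 ly

d ≈ 240 ly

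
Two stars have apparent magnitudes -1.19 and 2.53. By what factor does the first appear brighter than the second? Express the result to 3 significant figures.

Magnitude difference = -3.72
Flux ratio = 10^(−0.4 Δm) = 10^(−0.4 × -3.72) = 10^1.488 = 30.76

30.8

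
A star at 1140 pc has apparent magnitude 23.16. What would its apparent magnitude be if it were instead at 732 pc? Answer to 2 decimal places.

m ≈ 22.20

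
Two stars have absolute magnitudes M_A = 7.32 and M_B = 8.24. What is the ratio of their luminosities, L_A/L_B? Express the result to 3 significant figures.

L_A/L_B ≈ 2.33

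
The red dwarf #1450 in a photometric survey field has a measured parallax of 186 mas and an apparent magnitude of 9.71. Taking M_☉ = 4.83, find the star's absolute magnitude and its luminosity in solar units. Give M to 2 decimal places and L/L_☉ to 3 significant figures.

M ≈ 11.06; L/L_☉ ≈ 3.23×10^-3

d = 1/p = 1000/186 mas = 5.376 pc
M = m − 5 log₁₀ d + 5 = 9.71 − 5·0.7305 + 5 = 11.058
M − M_☉ = 11.058 − 4.83 = 6.228
L/L_☉ = 10^(−0.4 × 6.228) = 3.228×10^-3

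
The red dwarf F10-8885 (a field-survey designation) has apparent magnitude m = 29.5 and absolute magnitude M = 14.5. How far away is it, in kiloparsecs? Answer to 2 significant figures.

Distance modulus: m − M = 29.5 − (14.5) = 15.000
m − M = 5 log₁₀ d − 5
log₁₀ d = (m − M)/5 + 1 = 4.0000
d = 10^4.0000 = 10000 pc
= 10.00 kpc

d ≈ 10 kpc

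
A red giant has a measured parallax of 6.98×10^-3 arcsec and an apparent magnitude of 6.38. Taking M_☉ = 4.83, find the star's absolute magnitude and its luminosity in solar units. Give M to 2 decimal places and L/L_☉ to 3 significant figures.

M ≈ 0.60; L/L_☉ ≈ 49.2

d = 1/p = 1/6.98×10^-3″ = 143.3 pc
M = m − 5 log₁₀ d + 5 = 6.38 − 5·2.1561 + 5 = 0.599
M − M_☉ = 0.599 − 4.83 = -4.231
L/L_☉ = 10^(−0.4 × -4.231) = 49.24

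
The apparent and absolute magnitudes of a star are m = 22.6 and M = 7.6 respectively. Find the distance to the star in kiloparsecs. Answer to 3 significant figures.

d ≈ 10.0 kpc

Distance modulus: m − M = 22.6 − (7.6) = 15.000
m − M = 5 log₁₀ d − 5
log₁₀ d = (m − M)/5 + 1 = 4.0000
d = 10^4.0000 = 10000 pc
= 10.00 kpc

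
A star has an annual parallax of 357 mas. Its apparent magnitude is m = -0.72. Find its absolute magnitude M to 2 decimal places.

M ≈ 2.04

p = 357 mas = 0.357″ → d = 1/p = 2.801 pc
5 log₁₀(d/10 pc) = 5 log₁₀(2.801) − 5 = -2.763
M = m − 5 log₁₀(d/10) = -0.72 + 2.763 = 2.043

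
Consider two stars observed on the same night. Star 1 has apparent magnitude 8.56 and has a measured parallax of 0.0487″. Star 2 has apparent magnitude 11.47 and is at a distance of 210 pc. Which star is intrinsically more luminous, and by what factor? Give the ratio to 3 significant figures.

Star 2 is more luminous, by a factor of 7.17.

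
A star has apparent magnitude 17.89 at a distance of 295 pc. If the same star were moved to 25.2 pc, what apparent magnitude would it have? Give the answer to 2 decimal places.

Flux ∝ 1/d², so Δm = 5 log₁₀(d₂/d₁) = 5 log₁₀(25.2/295) = -5.342
m₂ = m₁ + Δm = 17.89 + (-5.342) = 12.548

m ≈ 12.55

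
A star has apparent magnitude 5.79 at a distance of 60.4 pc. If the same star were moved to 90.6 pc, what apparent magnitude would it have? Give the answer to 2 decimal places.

m ≈ 6.67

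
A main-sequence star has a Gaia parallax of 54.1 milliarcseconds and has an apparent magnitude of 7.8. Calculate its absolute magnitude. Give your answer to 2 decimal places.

M ≈ 6.47

p = 54.1 mas = 0.0541″ → d = 1/p = 18.48 pc
5 log₁₀(d/10 pc) = 5 log₁₀(18.48) − 5 = 1.334
M = m − 5 log₁₀(d/10) = 7.8 − 1.334 = 6.466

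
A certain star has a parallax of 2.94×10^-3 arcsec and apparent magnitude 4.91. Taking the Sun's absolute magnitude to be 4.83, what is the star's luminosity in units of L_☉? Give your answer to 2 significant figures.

L/L_☉ ≈ 1100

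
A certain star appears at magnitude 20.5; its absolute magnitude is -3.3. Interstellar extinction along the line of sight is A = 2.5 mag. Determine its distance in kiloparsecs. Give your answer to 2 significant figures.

m − M = 5 log₁₀(d/10 pc) + A  ⇒  20.5 − (-3.3) − 2.5 = 5 log₁₀(d/10)
21.300 = 5 log₁₀(d/10)
log₁₀ d = (m − M − A)/5 + 1 = 5.2600
d = 10^5.2600 = 182000 pc
= 182.0 kpc

d ≈ 180 kpc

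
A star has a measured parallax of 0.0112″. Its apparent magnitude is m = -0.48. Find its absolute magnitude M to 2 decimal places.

d = 1/p = 1/0.0112″ = 89.29 pc
5 log₁₀(d/10 pc) = 5 log₁₀(89.29) − 5 = 4.754
M = m − 5 log₁₀(d/10) = -0.48 − 4.754 = -5.234

M ≈ -5.23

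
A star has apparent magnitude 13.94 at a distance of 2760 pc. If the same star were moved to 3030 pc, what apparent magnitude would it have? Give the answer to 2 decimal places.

m ≈ 14.14

Flux ∝ 1/d², so Δm = 5 log₁₀(d₂/d₁) = 5 log₁₀(3030/2760) = 0.203
m₂ = m₁ + Δm = 13.94 + (0.203) = 14.143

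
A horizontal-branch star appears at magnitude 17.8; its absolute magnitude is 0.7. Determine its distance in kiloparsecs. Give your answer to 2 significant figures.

d ≈ 26 kpc

Distance modulus: m − M = 17.8 − (0.7) = 17.100
m − M = 5 log₁₀ d − 5
log₁₀ d = (m − M)/5 + 1 = 4.4200
d = 10^4.4200 = 26300 pc
= 26.30 kpc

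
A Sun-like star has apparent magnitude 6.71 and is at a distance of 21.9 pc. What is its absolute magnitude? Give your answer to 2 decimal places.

5 log₁₀(d/10 pc) = 5 log₁₀(21.90) − 5 = 1.702
M = m − 5 log₁₀(d/10) = 6.71 − 1.702 = 5.008

M ≈ 5.01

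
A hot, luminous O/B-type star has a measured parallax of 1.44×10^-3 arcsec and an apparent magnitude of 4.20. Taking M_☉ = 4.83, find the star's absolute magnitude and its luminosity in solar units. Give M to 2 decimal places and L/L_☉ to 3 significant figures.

M ≈ -5.01; L/L_☉ ≈ 8620

d = 1/p = 1/1.44×10^-3″ = 694.4 pc
M = m − 5 log₁₀ d + 5 = 4.20 − 5·2.8416 + 5 = -5.008
M − M_☉ = -5.008 − 4.83 = -9.838
L/L_☉ = 10^(−0.4 × -9.838) = 8615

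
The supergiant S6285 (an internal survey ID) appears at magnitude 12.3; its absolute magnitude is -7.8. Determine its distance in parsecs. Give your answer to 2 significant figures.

d ≈ 100000 pc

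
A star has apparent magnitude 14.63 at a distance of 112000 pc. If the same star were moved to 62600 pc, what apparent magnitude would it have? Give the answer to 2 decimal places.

Flux ∝ 1/d², so Δm = 5 log₁₀(d₂/d₁) = 5 log₁₀(62600/112000) = -1.263
m₂ = m₁ + Δm = 14.63 + (-1.263) = 13.367

m ≈ 13.37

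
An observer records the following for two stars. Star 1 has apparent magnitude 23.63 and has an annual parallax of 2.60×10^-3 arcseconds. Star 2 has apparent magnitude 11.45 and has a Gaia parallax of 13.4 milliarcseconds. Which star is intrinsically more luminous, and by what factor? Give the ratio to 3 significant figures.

Star 2 is more luminous, by a factor of 2800.

Star 1: d = 1/p = 1/2.60×10^-3″ = 384.6 pc
Star 1: M = m − 5 log₁₀ d + 5 = 23.63 − 5·2.5850 + 5 = 15.705
Star 2: p = 13.4 mas = 0.0134″ → d = 1/p = 74.63 pc
Star 2: M = m − 5 log₁₀ d + 5 = 11.45 − 5·1.8729 + 5 = 7.086
ΔM = M_1 − M_2 = 15.705 − (7.086) = 8.619; smaller M is more luminous → Star 2.
L ratio = 10^(0.4 |ΔM|) = 10^3.448 = 2804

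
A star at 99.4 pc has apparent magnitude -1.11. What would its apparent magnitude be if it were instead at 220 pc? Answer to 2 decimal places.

Flux ∝ 1/d², so Δm = 5 log₁₀(d₂/d₁) = 5 log₁₀(220/99.4) = 1.725
m₂ = m₁ + Δm = -1.11 + (1.725) = 0.615

m ≈ 0.62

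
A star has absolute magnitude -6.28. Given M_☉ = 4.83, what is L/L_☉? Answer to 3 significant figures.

M − M_☉ = -6.28 − 4.83 = -11.110
L/L_☉ = 10^(−0.4 (M − M_☉)) = 10^4.444 = 27800

L/L_☉ ≈ 27800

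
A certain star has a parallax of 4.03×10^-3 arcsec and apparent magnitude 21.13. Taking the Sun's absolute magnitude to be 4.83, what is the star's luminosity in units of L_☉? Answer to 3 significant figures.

L/L_☉ ≈ 1.86×10^-4

d = 1/p = 1/4.03×10^-3″ = 248.1 pc
M = m − 5 log₁₀ d + 5 = 21.13 − 5·2.3947 + 5 = 14.157
M − M_☉ = 14.157 − 4.83 = 9.327
L/L_☉ = 10^(−0.4 × 9.327) = 1.859×10^-4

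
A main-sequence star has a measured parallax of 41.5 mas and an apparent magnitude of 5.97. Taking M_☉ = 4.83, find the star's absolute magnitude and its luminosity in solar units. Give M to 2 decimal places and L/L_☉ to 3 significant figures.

d = 1/p = 1000/41.5 mas = 24.10 pc
M = m − 5 log₁₀ d + 5 = 5.97 − 5·1.3820 + 5 = 4.060
M − M_☉ = 4.060 − 4.83 = -0.770
L/L_☉ = 10^(−0.4 × -0.770) = 2.032

M ≈ 4.06; L/L_☉ ≈ 2.03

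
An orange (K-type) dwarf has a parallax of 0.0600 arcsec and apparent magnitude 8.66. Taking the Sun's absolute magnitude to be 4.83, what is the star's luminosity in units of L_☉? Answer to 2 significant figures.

d = 1/p = 1/0.0600″ = 16.67 pc
M = m − 5 log₁₀ d + 5 = 8.66 − 5·1.2218 + 5 = 7.551
M − M_☉ = 7.551 − 4.83 = 2.721
L/L_☉ = 10^(−0.4 × 2.721) = 0.08160

L/L_☉ ≈ 0.082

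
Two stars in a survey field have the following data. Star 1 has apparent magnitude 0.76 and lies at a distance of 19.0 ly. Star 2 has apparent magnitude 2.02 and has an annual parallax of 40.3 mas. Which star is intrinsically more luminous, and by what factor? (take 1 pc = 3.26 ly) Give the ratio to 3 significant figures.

Star 1: d = 19.0 ly / 3.26 = 5.828 pc
Star 1: M = m − 5 log₁₀ d + 5 = 0.76 − 5·0.7655 + 5 = 1.932
Star 2: p = 40.3 mas = 0.0403″ → d = 1/p = 24.81 pc
Star 2: M = m − 5 log₁₀ d + 5 = 2.02 − 5·1.3947 + 5 = 0.047
ΔM = M_1 − M_2 = 1.932 − (0.047) = 1.886; smaller M is more luminous → Star 2.
L ratio = 10^(0.4 |ΔM|) = 10^0.754 = 5.680

Star 2 is more luminous, by a factor of 5.68.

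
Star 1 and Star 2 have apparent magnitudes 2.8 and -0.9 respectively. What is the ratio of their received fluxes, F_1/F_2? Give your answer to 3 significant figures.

Magnitude difference = 3.7
Flux ratio = 10^(−0.4 Δm) = 10^(−0.4 × 3.7) = 10^-1.480 = 0.03311

F_1/F_2 ≈ 0.0331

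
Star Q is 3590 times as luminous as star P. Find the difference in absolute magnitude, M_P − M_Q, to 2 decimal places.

Pogson: ΔM = −2.5 log₁₀(ratio) = −2.5 log₁₀(3590) = −2.5 × 3.5551 = -8.888
Star Q is brighter so has the smaller magnitude: M_P − M_Q is positive.

M_P − M_Q ≈ 8.89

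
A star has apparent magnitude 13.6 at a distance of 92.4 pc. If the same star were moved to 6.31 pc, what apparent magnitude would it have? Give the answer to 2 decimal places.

m ≈ 7.77

Flux ∝ 1/d², so Δm = 5 log₁₀(d₂/d₁) = 5 log₁₀(6.31/92.4) = -5.828
m₂ = m₁ + Δm = 13.6 + (-5.828) = 7.772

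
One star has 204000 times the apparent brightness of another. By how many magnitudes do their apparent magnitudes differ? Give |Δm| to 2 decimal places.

|Δm| ≈ 13.27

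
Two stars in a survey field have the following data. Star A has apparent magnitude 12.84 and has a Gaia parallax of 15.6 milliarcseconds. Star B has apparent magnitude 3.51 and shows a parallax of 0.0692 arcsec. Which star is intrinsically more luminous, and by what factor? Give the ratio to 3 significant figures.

Star A: p = 15.6 mas = 0.0156″ → d = 1/p = 64.10 pc
Star A: M = m − 5 log₁₀ d + 5 = 12.84 − 5·1.8069 + 5 = 8.806
Star B: d = 1/p = 1/0.0692″ = 14.45 pc
Star B: M = m − 5 log₁₀ d + 5 = 3.51 − 5·1.1599 + 5 = 2.711
ΔM = M_A − M_B = 8.806 − (2.711) = 6.095; smaller M is more luminous → Star B.
L ratio = 10^(0.4 |ΔM|) = 10^2.438 = 274.2

Star B is more luminous, by a factor of 274.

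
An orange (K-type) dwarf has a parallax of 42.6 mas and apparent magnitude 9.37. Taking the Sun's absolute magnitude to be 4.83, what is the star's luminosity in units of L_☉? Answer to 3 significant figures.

L/L_☉ ≈ 0.0842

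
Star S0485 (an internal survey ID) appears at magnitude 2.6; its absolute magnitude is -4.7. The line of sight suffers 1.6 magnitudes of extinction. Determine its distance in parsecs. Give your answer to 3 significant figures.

d ≈ 138 pc

m − M = 5 log₁₀(d/10 pc) + A  ⇒  2.6 − (-4.7) − 1.6 = 5 log₁₀(d/10)
5.700 = 5 log₁₀(d/10)
log₁₀ d = (m − M − A)/5 + 1 = 2.1400
d = 10^2.1400 = 138.0 pc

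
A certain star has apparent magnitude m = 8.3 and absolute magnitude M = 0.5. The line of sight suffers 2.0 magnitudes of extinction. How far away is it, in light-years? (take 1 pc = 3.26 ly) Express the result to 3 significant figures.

m − M = 5 log₁₀(d/10 pc) + A  ⇒  8.3 − (0.5) − 2.0 = 5 log₁₀(d/10)
5.800 = 5 log₁₀(d/10)
log₁₀ d = (m − M − A)/5 + 1 = 2.1600
d = 10^2.1600 = 144.5 pc
= 471.2 ly

d ≈ 471 ly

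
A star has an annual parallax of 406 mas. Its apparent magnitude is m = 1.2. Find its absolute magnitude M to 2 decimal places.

p = 406 mas = 0.406″ → d = 1/p = 2.463 pc
5 log₁₀(d/10 pc) = 5 log₁₀(2.463) − 5 = -3.043
M = m − 5 log₁₀(d/10) = 1.2 + 3.043 = 4.243

M ≈ 4.24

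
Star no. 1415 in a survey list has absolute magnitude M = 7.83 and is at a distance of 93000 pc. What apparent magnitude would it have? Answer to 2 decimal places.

m ≈ 27.67

m = M + 5 log₁₀ d − 5 = 7.83 + 5·4.9685 − 5 = 27.672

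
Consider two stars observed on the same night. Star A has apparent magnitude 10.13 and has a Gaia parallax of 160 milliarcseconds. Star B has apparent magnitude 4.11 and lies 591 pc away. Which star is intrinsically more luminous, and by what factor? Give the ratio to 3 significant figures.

Star A: p = 160 mas = 0.160″ → d = 1/p = 6.250 pc
Star A: M = m − 5 log₁₀ d + 5 = 10.13 − 5·0.7959 + 5 = 11.151
Star B: M = m − 5 log₁₀ d + 5 = 4.11 − 5·2.7716 + 5 = -4.748
ΔM = M_A − M_B = 11.151 − (-4.748) = 15.899; smaller M is more luminous → Star B.
L ratio = 10^(0.4 |ΔM|) = 10^6.359 = 2.288×10^6

Star B is more luminous, by a factor of 2.29×10^6.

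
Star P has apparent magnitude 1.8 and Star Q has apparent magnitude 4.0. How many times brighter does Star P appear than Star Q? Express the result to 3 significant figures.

Magnitude difference = -2.2
Flux ratio = 10^(−0.4 Δm) = 10^(−0.4 × -2.2) = 10^0.880 = 7.586

7.59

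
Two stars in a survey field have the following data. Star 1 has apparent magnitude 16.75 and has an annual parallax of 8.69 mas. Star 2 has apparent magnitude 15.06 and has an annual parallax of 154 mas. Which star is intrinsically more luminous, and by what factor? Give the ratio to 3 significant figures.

Star 1: p = 8.69 mas = 8.69×10^-3″ → d = 1/p = 115.1 pc
Star 1: M = m − 5 log₁₀ d + 5 = 16.75 − 5·2.0610 + 5 = 11.445
Star 2: p = 154 mas = 0.154″ → d = 1/p = 6.494 pc
Star 2: M = m − 5 log₁₀ d + 5 = 15.06 − 5·0.8125 + 5 = 15.998
ΔM = M_1 − M_2 = 11.445 − (15.998) = -4.553; smaller M is more luminous → Star 1.
L ratio = 10^(0.4 |ΔM|) = 10^1.821 = 66.22

Star 1 is more luminous, by a factor of 66.2.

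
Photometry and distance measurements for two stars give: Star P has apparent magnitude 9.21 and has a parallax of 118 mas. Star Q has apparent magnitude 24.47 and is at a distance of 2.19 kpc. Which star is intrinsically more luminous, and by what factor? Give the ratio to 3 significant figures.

Star P is more luminous, by a factor of 19.0.

Star P: p = 118 mas = 0.118″ → d = 1/p = 8.475 pc
Star P: M = m − 5 log₁₀ d + 5 = 9.21 − 5·0.9281 + 5 = 9.569
Star Q: d = 2.19 kpc = 2190 pc
Star Q: M = m − 5 log₁₀ d + 5 = 24.47 − 5·3.3404 + 5 = 12.768
ΔM = M_P − M_Q = 9.569 − (12.768) = -3.198; smaller M is more luminous → Star P.
L ratio = 10^(0.4 |ΔM|) = 10^1.279 = 19.03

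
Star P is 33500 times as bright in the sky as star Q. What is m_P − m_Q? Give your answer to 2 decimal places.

Pogson: Δm = −2.5 log₁₀(ratio) = −2.5 log₁₀(33500) = −2.5 × 4.5250 = -11.313
Star P is brighter, so it has the smaller magnitude: the difference is negative.

m_P − m_Q ≈ -11.31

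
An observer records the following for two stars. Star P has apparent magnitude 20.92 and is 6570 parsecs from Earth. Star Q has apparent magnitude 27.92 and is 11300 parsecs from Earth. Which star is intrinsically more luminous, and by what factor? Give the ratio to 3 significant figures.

Star P: M = m − 5 log₁₀ d + 5 = 20.92 − 5·3.8176 + 5 = 6.832
Star Q: M = m − 5 log₁₀ d + 5 = 27.92 − 5·4.0531 + 5 = 12.655
ΔM = M_P − M_Q = 6.832 − (12.655) = -5.822; smaller M is more luminous → Star P.
L ratio = 10^(0.4 |ΔM|) = 10^2.329 = 213.3

Star P is more luminous, by a factor of 213.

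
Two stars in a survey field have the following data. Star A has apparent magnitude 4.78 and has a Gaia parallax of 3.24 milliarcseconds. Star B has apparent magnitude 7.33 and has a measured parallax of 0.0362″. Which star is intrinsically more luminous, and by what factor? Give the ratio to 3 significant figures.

Star A: p = 3.24 mas = 3.24×10^-3″ → d = 1/p = 308.6 pc
Star A: M = m − 5 log₁₀ d + 5 = 4.78 − 5·2.4895 + 5 = -2.667
Star B: d = 1/p = 1/0.0362″ = 27.62 pc
Star B: M = m − 5 log₁₀ d + 5 = 7.33 − 5·1.4413 + 5 = 5.124
ΔM = M_A − M_B = -2.667 − (5.124) = -7.791; smaller M is more luminous → Star A.
L ratio = 10^(0.4 |ΔM|) = 10^3.116 = 1307

Star A is more luminous, by a factor of 1310.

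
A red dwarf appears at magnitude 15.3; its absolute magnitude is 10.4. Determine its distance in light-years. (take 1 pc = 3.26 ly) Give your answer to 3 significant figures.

μ = m − M = 4.900
m − M = 5 log₁₀ d − 5
log₁₀ d = (m − M)/5 + 1 = 1.9800
d = 10^1.9800 = 95.50 pc
= 311.3 ly

d ≈ 311 ly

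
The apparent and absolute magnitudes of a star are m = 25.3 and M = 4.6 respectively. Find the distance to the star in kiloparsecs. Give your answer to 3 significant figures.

μ = m − M = 20.700
m − M = 5 log₁₀ d − 5
log₁₀ d = (m − M)/5 + 1 = 5.1400
d = 10^5.1400 = 138000 pc
= 138.0 kpc

d ≈ 138 kpc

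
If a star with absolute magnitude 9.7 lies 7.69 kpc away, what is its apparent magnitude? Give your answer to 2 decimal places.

d = 7.69 kpc = 7690 pc
m = M + 5 log₁₀ d − 5 = 9.7 + 5·3.8859 − 5 = 24.130

m ≈ 24.13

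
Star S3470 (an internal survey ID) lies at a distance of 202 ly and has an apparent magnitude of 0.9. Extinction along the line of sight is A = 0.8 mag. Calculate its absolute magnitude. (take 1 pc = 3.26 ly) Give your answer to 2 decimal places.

M ≈ -3.86

d = 202 ly / 3.26 = 61.96 pc
5 log₁₀(d/10 pc) = 5 log₁₀(61.96) − 5 = 3.961
M = m − 5 log₁₀(d/10) − A = 0.9 − 3.961 − 0.8 = -3.861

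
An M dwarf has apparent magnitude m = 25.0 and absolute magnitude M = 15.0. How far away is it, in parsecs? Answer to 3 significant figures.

d ≈ 1000 pc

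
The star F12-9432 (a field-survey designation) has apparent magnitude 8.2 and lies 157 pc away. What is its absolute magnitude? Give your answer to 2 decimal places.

M ≈ 2.22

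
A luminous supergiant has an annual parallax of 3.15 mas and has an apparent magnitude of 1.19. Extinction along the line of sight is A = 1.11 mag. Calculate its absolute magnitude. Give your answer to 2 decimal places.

p = 3.15 mas = 3.15×10^-3″ → d = 1/p = 317.5 pc
5 log₁₀(d/10 pc) = 5 log₁₀(317.5) − 5 = 7.508
M = m − 5 log₁₀(d/10) − A = 1.19 − 7.508 − 1.11 = -7.428

M ≈ -7.43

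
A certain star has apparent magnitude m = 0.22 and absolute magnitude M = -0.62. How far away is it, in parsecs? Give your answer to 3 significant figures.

d ≈ 14.7 pc

μ = m − M = 0.840
m − M = 5 log₁₀ d − 5
log₁₀ d = (m − M)/5 + 1 = 1.1680
d = 10^1.1680 = 14.72 pc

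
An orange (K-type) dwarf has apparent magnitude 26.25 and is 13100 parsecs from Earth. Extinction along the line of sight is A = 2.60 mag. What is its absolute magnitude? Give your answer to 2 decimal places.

M ≈ 8.06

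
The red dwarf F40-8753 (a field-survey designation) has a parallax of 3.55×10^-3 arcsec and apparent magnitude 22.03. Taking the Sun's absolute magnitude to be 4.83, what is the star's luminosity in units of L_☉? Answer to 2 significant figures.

L/L_☉ ≈ 1.0×10^-4

d = 1/p = 1/3.55×10^-3″ = 281.7 pc
M = m − 5 log₁₀ d + 5 = 22.03 − 5·2.4498 + 5 = 14.781
M − M_☉ = 14.781 − 4.83 = 9.951
L/L_☉ = 10^(−0.4 × 9.951) = 1.046×10^-4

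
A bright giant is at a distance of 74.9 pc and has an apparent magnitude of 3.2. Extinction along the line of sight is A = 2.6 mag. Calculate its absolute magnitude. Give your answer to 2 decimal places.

M ≈ -3.77

5 log₁₀(d/10 pc) = 5 log₁₀(74.90) − 5 = 4.372
M = m − 5 log₁₀(d/10) − A = 3.2 − 4.372 − 2.6 = -3.772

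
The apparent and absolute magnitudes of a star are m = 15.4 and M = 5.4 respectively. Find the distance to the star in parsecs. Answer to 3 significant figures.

Distance modulus: m − M = 15.4 − (5.4) = 10.000
m − M = 5 log₁₀ d − 5
log₁₀ d = (m − M)/5 + 1 = 3.0000
d = 10^3.0000 = 1000 pc

d ≈ 1000 pc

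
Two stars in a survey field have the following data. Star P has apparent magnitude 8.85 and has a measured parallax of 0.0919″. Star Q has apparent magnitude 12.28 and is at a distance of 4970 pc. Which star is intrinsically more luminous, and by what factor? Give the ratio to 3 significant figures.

Star Q is more luminous, by a factor of 8860.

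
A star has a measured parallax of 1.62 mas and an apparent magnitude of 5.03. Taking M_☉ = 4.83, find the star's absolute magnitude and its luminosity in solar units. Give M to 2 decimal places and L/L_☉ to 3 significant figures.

d = 1/p = 1000/1.62 mas = 617.3 pc
M = m − 5 log₁₀ d + 5 = 5.03 − 5·2.7905 + 5 = -3.922
M − M_☉ = -3.922 − 4.83 = -8.752
L/L_☉ = 10^(−0.4 × -8.752) = 3169

M ≈ -3.92; L/L_☉ ≈ 3170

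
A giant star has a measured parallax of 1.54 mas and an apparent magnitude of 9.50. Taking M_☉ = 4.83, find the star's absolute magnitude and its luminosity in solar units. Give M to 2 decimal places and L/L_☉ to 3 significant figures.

d = 1/p = 1000/1.54 mas = 649.4 pc
M = m − 5 log₁₀ d + 5 = 9.50 − 5·2.8125 + 5 = 0.438
M − M_☉ = 0.438 − 4.83 = -4.392
L/L_☉ = 10^(−0.4 × -4.392) = 57.14

M ≈ 0.44; L/L_☉ ≈ 57.1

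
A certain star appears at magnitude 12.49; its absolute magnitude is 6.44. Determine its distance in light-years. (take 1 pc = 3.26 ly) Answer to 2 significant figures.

μ = m − M = 6.050
m − M = 5 log₁₀ d − 5
log₁₀ d = (m − M)/5 + 1 = 2.2100
d = 10^2.2100 = 162.2 pc
= 528.7 ly

d ≈ 530 ly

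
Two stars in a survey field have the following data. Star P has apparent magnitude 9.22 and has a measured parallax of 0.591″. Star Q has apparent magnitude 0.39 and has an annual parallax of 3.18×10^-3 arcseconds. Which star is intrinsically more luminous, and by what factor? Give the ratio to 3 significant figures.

Star Q is more luminous, by a factor of 1.18×10^8.

Star P: d = 1/p = 1/0.591″ = 1.692 pc
Star P: M = m − 5 log₁₀ d + 5 = 9.22 − 5·0.2284 + 5 = 13.078
Star Q: d = 1/p = 1/3.18×10^-3″ = 314.5 pc
Star Q: M = m − 5 log₁₀ d + 5 = 0.39 − 5·2.4976 + 5 = -7.098
ΔM = M_P − M_Q = 13.078 − (-7.098) = 20.176; smaller M is more luminous → Star Q.
L ratio = 10^(0.4 |ΔM|) = 10^8.070 = 1.176×10^8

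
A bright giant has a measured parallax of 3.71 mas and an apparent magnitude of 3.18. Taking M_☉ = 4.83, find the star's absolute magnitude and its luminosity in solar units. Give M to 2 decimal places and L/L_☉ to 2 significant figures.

M ≈ -3.97; L/L_☉ ≈ 3300

d = 1/p = 1000/3.71 mas = 269.5 pc
M = m − 5 log₁₀ d + 5 = 3.18 − 5·2.4306 + 5 = -3.973
M − M_☉ = -3.973 − 4.83 = -8.803
L/L_☉ = 10^(−0.4 × -8.803) = 3321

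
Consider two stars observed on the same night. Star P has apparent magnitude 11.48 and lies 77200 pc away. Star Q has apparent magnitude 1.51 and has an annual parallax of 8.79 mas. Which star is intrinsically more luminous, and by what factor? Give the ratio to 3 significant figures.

Star P is more luminous, by a factor of 47.3.

Star P: M = m − 5 log₁₀ d + 5 = 11.48 − 5·4.8876 + 5 = -7.958
Star Q: p = 8.79 mas = 8.79×10^-3″ → d = 1/p = 113.8 pc
Star Q: M = m − 5 log₁₀ d + 5 = 1.51 − 5·2.0560 + 5 = -3.770
ΔM = M_P − M_Q = -7.958 − (-3.770) = -4.188; smaller M is more luminous → Star P.
L ratio = 10^(0.4 |ΔM|) = 10^1.675 = 47.34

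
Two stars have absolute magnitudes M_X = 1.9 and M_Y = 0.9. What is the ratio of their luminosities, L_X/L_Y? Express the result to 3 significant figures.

L_X/L_Y ≈ 0.398

ΔM = M_X − M_Y = 1.0
L_X/L_Y = 10^(−0.4 ΔM) = 10^-0.400 = 0.3981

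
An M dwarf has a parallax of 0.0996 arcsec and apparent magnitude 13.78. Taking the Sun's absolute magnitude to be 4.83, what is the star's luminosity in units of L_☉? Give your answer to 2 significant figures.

L/L_☉ ≈ 2.7×10^-4

d = 1/p = 1/0.0996″ = 10.04 pc
M = m − 5 log₁₀ d + 5 = 13.78 − 5·1.0017 + 5 = 13.771
M − M_☉ = 13.771 − 4.83 = 8.941
L/L_☉ = 10^(−0.4 × 8.941) = 2.651×10^-4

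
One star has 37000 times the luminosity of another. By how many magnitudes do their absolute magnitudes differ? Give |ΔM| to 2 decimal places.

|ΔM| ≈ 11.42

Pogson: ΔM = −2.5 log₁₀(ratio) = −2.5 log₁₀(37000) = −2.5 × 4.5682 = -11.421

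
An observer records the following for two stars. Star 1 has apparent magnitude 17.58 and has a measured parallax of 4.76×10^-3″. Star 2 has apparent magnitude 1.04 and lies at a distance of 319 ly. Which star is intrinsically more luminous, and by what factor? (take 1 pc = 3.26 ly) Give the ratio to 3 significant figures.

Star 2 is more luminous, by a factor of 896000.

Star 1: d = 1/p = 1/4.76×10^-3″ = 210.1 pc
Star 1: M = m − 5 log₁₀ d + 5 = 17.58 − 5·2.3224 + 5 = 10.968
Star 2: d = 319 ly / 3.26 = 97.85 pc
Star 2: M = m − 5 log₁₀ d + 5 = 1.04 − 5·1.9906 + 5 = -3.913
ΔM = M_1 − M_2 = 10.968 − (-3.913) = 14.881; smaller M is more luminous → Star 2.
L ratio = 10^(0.4 |ΔM|) = 10^5.952 = 896100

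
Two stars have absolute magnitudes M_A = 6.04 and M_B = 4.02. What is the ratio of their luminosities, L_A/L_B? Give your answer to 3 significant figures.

ΔM = M_A − M_B = 2.02
L_A/L_B = 10^(−0.4 ΔM) = 10^-0.808 = 0.1556

L_A/L_B ≈ 0.156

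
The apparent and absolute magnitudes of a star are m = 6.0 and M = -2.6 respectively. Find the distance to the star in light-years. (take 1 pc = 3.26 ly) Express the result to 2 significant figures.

Distance modulus: m − M = 6.0 − (-2.6) = 8.600
m − M = 5 log₁₀ d − 5
log₁₀ d = (m − M)/5 + 1 = 2.7200
d = 10^2.7200 = 524.8 pc
= 1711 ly

d ≈ 1700 ly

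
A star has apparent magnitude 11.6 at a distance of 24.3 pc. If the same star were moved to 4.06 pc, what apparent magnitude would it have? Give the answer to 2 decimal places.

Flux ∝ 1/d², so Δm = 5 log₁₀(d₂/d₁) = 5 log₁₀(4.06/24.3) = -3.885
m₂ = m₁ + Δm = 11.6 + (-3.885) = 7.715

m ≈ 7.71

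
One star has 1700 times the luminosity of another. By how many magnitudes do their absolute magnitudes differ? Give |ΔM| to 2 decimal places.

|ΔM| ≈ 8.08

Pogson: ΔM = −2.5 log₁₀(ratio) = −2.5 log₁₀(1700) = −2.5 × 3.2304 = -8.076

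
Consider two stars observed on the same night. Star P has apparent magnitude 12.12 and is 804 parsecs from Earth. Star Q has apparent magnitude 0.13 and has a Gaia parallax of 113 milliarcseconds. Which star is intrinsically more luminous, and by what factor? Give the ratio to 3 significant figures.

Star Q is more luminous, by a factor of 7.57.

Star P: M = m − 5 log₁₀ d + 5 = 12.12 − 5·2.9053 + 5 = 2.594
Star Q: p = 113 mas = 0.113″ → d = 1/p = 8.850 pc
Star Q: M = m − 5 log₁₀ d + 5 = 0.13 − 5·0.9469 + 5 = 0.395
ΔM = M_P − M_Q = 2.594 − (0.395) = 2.198; smaller M is more luminous → Star Q.
L ratio = 10^(0.4 |ΔM|) = 10^0.879 = 7.574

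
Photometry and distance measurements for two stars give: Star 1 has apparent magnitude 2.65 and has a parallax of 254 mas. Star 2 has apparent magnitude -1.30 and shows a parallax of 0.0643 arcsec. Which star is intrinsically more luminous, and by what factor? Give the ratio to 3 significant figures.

Star 1: p = 254 mas = 0.254″ → d = 1/p = 3.937 pc
Star 1: M = m − 5 log₁₀ d + 5 = 2.65 − 5·0.5952 + 5 = 4.674
Star 2: d = 1/p = 1/0.0643″ = 15.55 pc
Star 2: M = m − 5 log₁₀ d + 5 = -1.30 − 5·1.1918 + 5 = -2.259
ΔM = M_1 − M_2 = 4.674 − (-2.259) = 6.933; smaller M is more luminous → Star 2.
L ratio = 10^(0.4 |ΔM|) = 10^2.773 = 593.3

Star 2 is more luminous, by a factor of 593.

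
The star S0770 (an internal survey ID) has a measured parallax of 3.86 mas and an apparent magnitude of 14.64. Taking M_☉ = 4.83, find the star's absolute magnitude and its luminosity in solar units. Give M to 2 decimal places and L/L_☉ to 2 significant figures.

M ≈ 7.57; L/L_☉ ≈ 0.080

d = 1/p = 1000/3.86 mas = 259.1 pc
M = m − 5 log₁₀ d + 5 = 14.64 − 5·2.4134 + 5 = 7.573
M − M_☉ = 7.573 − 4.83 = 2.743
L/L_☉ = 10^(−0.4 × 2.743) = 0.07995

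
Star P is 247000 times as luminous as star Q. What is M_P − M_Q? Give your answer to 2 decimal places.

M_P − M_Q ≈ -13.48

Pogson: ΔM = −2.5 log₁₀(ratio) = −2.5 log₁₀(247000) = −2.5 × 5.3927 = -13.482
Star P is brighter, so it has the smaller magnitude: the difference is negative.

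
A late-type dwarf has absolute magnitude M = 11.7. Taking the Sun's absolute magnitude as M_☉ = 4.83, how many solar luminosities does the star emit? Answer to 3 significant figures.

M − M_☉ = 11.7 − 4.83 = 6.870
L/L_☉ = 10^(−0.4 (M − M_☉)) = 10^-2.748 = 1.786×10^-3

L/L_☉ ≈ 1.79×10^-3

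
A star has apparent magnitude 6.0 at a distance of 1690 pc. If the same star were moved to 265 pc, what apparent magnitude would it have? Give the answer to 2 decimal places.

m ≈ 1.98

Flux ∝ 1/d², so Δm = 5 log₁₀(d₂/d₁) = 5 log₁₀(265/1690) = -4.023
m₂ = m₁ + Δm = 6.0 + (-4.023) = 1.977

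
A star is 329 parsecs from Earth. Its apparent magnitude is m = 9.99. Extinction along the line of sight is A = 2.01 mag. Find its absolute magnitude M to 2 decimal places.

M ≈ 0.39

5 log₁₀(d/10 pc) = 5 log₁₀(329.0) − 5 = 7.586
M = m − 5 log₁₀(d/10) − A = 9.99 − 7.586 − 2.01 = 0.394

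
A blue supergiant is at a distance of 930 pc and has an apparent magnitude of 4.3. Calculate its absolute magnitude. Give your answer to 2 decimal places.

5 log₁₀(d/10 pc) = 5 log₁₀(930.0) − 5 = 9.842
M = m − 5 log₁₀(d/10) = 4.3 − 9.842 = -5.542

M ≈ -5.54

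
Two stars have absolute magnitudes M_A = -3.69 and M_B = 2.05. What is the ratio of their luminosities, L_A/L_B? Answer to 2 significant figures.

L_A/L_B ≈ 200

ΔM = M_A − M_B = -5.74
L_A/L_B = 10^(−0.4 ΔM) = 10^2.296 = 197.7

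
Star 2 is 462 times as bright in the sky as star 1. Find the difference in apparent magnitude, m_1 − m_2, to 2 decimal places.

Pogson: Δm = −2.5 log₁₀(ratio) = −2.5 log₁₀(462) = −2.5 × 2.6646 = -6.662
Star 2 is brighter so has the smaller magnitude: m_1 − m_2 is positive.

m_1 − m_2 ≈ 6.66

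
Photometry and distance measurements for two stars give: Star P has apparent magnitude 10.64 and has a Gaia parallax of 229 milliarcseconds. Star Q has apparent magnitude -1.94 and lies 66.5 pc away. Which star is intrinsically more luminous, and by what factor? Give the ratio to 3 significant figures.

Star Q is more luminous, by a factor of 2.50×10^7.

Star P: p = 229 mas = 0.229″ → d = 1/p = 4.367 pc
Star P: M = m − 5 log₁₀ d + 5 = 10.64 − 5·0.6402 + 5 = 12.439
Star Q: M = m − 5 log₁₀ d + 5 = -1.94 − 5·1.8228 + 5 = -6.054
ΔM = M_P − M_Q = 12.439 − (-6.054) = 18.493; smaller M is more luminous → Star Q.
L ratio = 10^(0.4 |ΔM|) = 10^7.397 = 2.496×10^7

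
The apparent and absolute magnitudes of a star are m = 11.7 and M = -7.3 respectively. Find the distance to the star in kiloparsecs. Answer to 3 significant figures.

d ≈ 63.1 kpc

Distance modulus: m − M = 11.7 − (-7.3) = 19.000
m − M = 5 log₁₀ d − 5
log₁₀ d = (m − M)/5 + 1 = 4.8000
d = 10^4.8000 = 63100 pc
= 63.10 kpc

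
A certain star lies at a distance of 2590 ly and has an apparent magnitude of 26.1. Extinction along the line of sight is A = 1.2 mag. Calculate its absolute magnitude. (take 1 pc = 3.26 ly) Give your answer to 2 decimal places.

M ≈ 15.40

d = 2590 ly / 3.26 = 794.5 pc
5 log₁₀(d/10 pc) = 5 log₁₀(794.5) − 5 = 9.500
M = m − 5 log₁₀(d/10) − A = 26.1 − 9.500 − 1.2 = 15.400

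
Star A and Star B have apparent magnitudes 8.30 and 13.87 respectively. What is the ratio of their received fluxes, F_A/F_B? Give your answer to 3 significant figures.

F_A/F_B ≈ 169

Magnitude difference = -5.57
Flux ratio = 10^(−0.4 Δm) = 10^(−0.4 × -5.57) = 10^2.228 = 169.0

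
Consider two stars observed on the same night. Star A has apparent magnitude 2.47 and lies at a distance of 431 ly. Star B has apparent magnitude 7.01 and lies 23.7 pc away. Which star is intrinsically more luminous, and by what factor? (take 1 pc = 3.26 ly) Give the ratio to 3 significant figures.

Star A is more luminous, by a factor of 2040.

Star A: d = 431 ly / 3.26 = 132.2 pc
Star A: M = m − 5 log₁₀ d + 5 = 2.47 − 5·2.1213 + 5 = -3.136
Star B: M = m − 5 log₁₀ d + 5 = 7.01 − 5·1.3747 + 5 = 5.136
ΔM = M_A − M_B = -3.136 − (5.136) = -8.273; smaller M is more luminous → Star A.
L ratio = 10^(0.4 |ΔM|) = 10^3.309 = 2037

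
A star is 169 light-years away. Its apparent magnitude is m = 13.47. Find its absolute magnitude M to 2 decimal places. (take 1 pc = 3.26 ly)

d = 169 ly / 3.26 = 51.84 pc
5 log₁₀(d/10 pc) = 5 log₁₀(51.84) − 5 = 3.573
M = m − 5 log₁₀(d/10) = 13.47 − 3.573 = 9.897

M ≈ 9.90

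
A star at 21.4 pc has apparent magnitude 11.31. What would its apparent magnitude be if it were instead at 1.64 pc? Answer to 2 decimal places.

m ≈ 5.73

Flux ∝ 1/d², so Δm = 5 log₁₀(d₂/d₁) = 5 log₁₀(1.64/21.4) = -5.578
m₂ = m₁ + Δm = 11.31 + (-5.578) = 5.732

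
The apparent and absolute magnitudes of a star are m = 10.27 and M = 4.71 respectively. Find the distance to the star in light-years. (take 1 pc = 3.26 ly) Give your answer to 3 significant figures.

d ≈ 422 ly

μ = m − M = 5.560
m − M = 5 log₁₀ d − 5
log₁₀ d = (m − M)/5 + 1 = 2.1120
d = 10^2.1120 = 129.4 pc
= 421.9 ly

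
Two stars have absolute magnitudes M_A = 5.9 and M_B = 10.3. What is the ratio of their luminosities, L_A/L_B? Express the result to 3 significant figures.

ΔM = M_A − M_B = -4.4
L_A/L_B = 10^(−0.4 ΔM) = 10^1.760 = 57.54

L_A/L_B ≈ 57.5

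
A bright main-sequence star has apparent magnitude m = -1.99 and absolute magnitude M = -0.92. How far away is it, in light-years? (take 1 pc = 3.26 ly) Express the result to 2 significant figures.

Distance modulus: m − M = -1.99 − (-0.92) = -1.070
m − M = 5 log₁₀ d − 5
log₁₀ d = (m − M)/5 + 1 = 0.7860
d = 10^0.7860 = 6.109 pc
= 19.92 ly

d ≈ 20 ly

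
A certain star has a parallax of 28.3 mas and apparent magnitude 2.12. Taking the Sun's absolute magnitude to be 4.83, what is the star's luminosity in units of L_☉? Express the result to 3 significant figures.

L/L_☉ ≈ 152

d = 1/p = 1000/28.3 mas = 35.34 pc
M = m − 5 log₁₀ d + 5 = 2.12 − 5·1.5482 + 5 = -0.621
M − M_☉ = -0.621 − 4.83 = -5.451
L/L_☉ = 10^(−0.4 × -5.451) = 151.5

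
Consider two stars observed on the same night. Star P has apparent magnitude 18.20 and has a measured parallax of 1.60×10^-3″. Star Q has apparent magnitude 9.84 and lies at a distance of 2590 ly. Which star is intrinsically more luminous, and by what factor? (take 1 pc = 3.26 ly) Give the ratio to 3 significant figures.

Star Q is more luminous, by a factor of 3570.

Star P: d = 1/p = 1/1.60×10^-3″ = 625.0 pc
Star P: M = m − 5 log₁₀ d + 5 = 18.20 − 5·2.7959 + 5 = 9.221
Star Q: d = 2590 ly / 3.26 = 794.5 pc
Star Q: M = m − 5 log₁₀ d + 5 = 9.84 − 5·2.9001 + 5 = 0.340
ΔM = M_P − M_Q = 9.221 − (0.340) = 8.881; smaller M is more luminous → Star Q.
L ratio = 10^(0.4 |ΔM|) = 10^3.552 = 3568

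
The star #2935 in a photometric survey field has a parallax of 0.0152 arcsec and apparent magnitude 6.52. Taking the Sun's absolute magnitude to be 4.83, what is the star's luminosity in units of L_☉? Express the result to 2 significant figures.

d = 1/p = 1/0.0152″ = 65.79 pc
M = m − 5 log₁₀ d + 5 = 6.52 − 5·1.8182 + 5 = 2.429
M − M_☉ = 2.429 − 4.83 = -2.401
L/L_☉ = 10^(−0.4 × -2.401) = 9.127

L/L_☉ ≈ 9.1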